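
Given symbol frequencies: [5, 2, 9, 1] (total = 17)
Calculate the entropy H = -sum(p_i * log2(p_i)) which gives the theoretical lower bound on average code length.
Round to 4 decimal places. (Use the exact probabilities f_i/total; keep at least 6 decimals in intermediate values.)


Per-symbol terms -p_i * log2(p_i) with p_i = f_i/17:
  p = 5/17 = 0.294118: log2(p) = -1.765535, -p*log2(p) = 0.519275
  p = 2/17 = 0.117647: log2(p) = -3.087463, -p*log2(p) = 0.363231
  p = 9/17 = 0.529412: log2(p) = -0.917538, -p*log2(p) = 0.485755
  p = 1/17 = 0.058824: log2(p) = -4.087463, -p*log2(p) = 0.240439
H = 0.519275 + 0.363231 + 0.485755 + 0.240439 = 1.608700

H = 1.6087 bits/symbol


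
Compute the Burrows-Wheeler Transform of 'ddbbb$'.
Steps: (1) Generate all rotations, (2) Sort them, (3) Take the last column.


Rotations (sorted):
  0: $ddbbb -> last char: b
  1: b$ddbb -> last char: b
  2: bb$ddb -> last char: b
  3: bbb$dd -> last char: d
  4: dbbb$d -> last char: d
  5: ddbbb$ -> last char: $


BWT = bbbdd$


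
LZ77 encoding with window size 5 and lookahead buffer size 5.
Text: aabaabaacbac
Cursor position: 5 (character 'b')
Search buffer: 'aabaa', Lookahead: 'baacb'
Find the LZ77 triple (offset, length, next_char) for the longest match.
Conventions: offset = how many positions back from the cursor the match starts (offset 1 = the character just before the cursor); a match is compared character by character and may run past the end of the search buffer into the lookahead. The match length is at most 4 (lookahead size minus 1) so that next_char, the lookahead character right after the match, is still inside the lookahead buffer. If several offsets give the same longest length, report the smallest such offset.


Try each offset into the search buffer:
  offset=1 (pos 4, char 'a'): match length 0
  offset=2 (pos 3, char 'a'): match length 0
  offset=3 (pos 2, char 'b'): match length 3
  offset=4 (pos 1, char 'a'): match length 0
  offset=5 (pos 0, char 'a'): match length 0
Longest match has length 3 at offset 3.
next_char = character at position 5 + 3 = 8 -> 'c'

Best match: offset=3, length=3 (matching 'baa' starting at position 2)
LZ77 triple: (3, 3, 'c')


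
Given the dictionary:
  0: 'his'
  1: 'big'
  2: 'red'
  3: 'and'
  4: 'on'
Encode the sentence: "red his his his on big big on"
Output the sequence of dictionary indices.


Look up each word in the dictionary:
  'red' -> 2
  'his' -> 0
  'his' -> 0
  'his' -> 0
  'on' -> 4
  'big' -> 1
  'big' -> 1
  'on' -> 4

Encoded: [2, 0, 0, 0, 4, 1, 1, 4]


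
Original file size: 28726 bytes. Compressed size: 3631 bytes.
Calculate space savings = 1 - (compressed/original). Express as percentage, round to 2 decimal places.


ratio = compressed/original = 3631/28726 = 0.126401
savings = 1 - ratio = 1 - 0.126401 = 0.873599
as a percentage: 0.873599 * 100 = 87.36%

Space savings = 1 - 3631/28726 = 87.36%


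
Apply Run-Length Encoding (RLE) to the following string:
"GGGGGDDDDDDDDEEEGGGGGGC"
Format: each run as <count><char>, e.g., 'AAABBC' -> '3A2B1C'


Scanning runs left to right:
  i=0: run of 'G' x 5 -> '5G'
  i=5: run of 'D' x 8 -> '8D'
  i=13: run of 'E' x 3 -> '3E'
  i=16: run of 'G' x 6 -> '6G'
  i=22: run of 'C' x 1 -> '1C'

RLE = 5G8D3E6G1C


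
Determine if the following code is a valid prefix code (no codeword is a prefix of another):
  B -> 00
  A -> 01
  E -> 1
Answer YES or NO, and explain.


Checking each pair (does one codeword prefix another?):
  B='00' vs A='01': no prefix
  B='00' vs E='1': no prefix
  A='01' vs B='00': no prefix
  A='01' vs E='1': no prefix
  E='1' vs B='00': no prefix
  E='1' vs A='01': no prefix
No violation found over all pairs.

YES -- this is a valid prefix code. No codeword is a prefix of any other codeword.


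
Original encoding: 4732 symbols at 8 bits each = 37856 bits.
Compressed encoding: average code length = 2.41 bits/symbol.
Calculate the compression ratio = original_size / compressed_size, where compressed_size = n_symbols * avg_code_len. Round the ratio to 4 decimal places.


original_size = n_symbols * orig_bits = 4732 * 8 = 37856 bits
compressed_size = n_symbols * avg_code_len = 4732 * 2.41 = 11404.12 bits
ratio = original_size / compressed_size = 37856 / 11404.12 = 3.3195

Compression ratio = 3.3195


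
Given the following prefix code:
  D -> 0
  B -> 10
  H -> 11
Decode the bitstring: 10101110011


Decoding step by step:
Bits 10 -> B
Bits 10 -> B
Bits 11 -> H
Bits 10 -> B
Bits 0 -> D
Bits 11 -> H


Decoded message: BBHBDH


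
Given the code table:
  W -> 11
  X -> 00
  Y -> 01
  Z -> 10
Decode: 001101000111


Decoding:
00 -> X
11 -> W
01 -> Y
00 -> X
01 -> Y
11 -> W


Result: XWYXYW


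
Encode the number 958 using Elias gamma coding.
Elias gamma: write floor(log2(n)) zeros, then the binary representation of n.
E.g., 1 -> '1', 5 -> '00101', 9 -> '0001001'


num_bits = floor(log2(958)) + 1 = 10
leading_zeros = num_bits - 1 = 9
binary(958) = 1110111110

Elias gamma(958) = '000000000' + '1110111110' = 0000000001110111110 (19 bits)


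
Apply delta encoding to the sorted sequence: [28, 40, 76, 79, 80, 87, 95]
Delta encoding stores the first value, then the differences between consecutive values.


First value: 28
Deltas:
  40 - 28 = 12
  76 - 40 = 36
  79 - 76 = 3
  80 - 79 = 1
  87 - 80 = 7
  95 - 87 = 8


Delta encoded: [28, 12, 36, 3, 1, 7, 8]


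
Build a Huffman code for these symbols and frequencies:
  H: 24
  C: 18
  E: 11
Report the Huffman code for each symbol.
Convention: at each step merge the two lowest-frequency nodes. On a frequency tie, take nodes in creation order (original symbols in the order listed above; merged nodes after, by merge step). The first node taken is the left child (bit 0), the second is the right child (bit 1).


Huffman tree construction:
Step 1: Merge E(11) + C(18) = 29
Step 2: Merge H(24) + (E+C)(29) = 53
Read each symbol's code off the tree from the root (left child = 0, right child = 1).

Codes:
  H: 0 (length 1)
  C: 11 (length 2)
  E: 10 (length 2)
Average code length: 82/53 = 1.5472 bits/symbol


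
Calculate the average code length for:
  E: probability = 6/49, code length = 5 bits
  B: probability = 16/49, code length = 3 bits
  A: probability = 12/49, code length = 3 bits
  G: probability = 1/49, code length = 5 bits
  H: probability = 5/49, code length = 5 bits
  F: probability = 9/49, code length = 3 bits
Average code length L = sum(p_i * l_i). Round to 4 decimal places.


Weighted contributions p_i * l_i:
  E: (6/49) * 5 = 30/49
  B: (16/49) * 3 = 48/49
  A: (12/49) * 3 = 36/49
  G: (1/49) * 5 = 5/49
  H: (5/49) * 5 = 25/49
  F: (9/49) * 3 = 27/49
Sum = (30 + 48 + 36 + 5 + 25 + 27)/49 = 171/49

L = 171/49 = 3.4898 bits/symbol


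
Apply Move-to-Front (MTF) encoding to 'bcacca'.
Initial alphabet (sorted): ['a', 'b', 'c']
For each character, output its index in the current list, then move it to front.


MTF encoding:
'b': index 1 in ['a', 'b', 'c'] -> ['b', 'a', 'c']
'c': index 2 in ['b', 'a', 'c'] -> ['c', 'b', 'a']
'a': index 2 in ['c', 'b', 'a'] -> ['a', 'c', 'b']
'c': index 1 in ['a', 'c', 'b'] -> ['c', 'a', 'b']
'c': index 0 in ['c', 'a', 'b'] -> ['c', 'a', 'b']
'a': index 1 in ['c', 'a', 'b'] -> ['a', 'c', 'b']


Output: [1, 2, 2, 1, 0, 1]


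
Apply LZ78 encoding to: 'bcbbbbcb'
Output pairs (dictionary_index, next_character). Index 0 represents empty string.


LZ78 encoding steps:
Dictionary: {0: ''}
Step 1: w='' (idx 0), next='b' -> output (0, 'b'), add 'b' as idx 1
Step 2: w='' (idx 0), next='c' -> output (0, 'c'), add 'c' as idx 2
Step 3: w='b' (idx 1), next='b' -> output (1, 'b'), add 'bb' as idx 3
Step 4: w='bb' (idx 3), next='c' -> output (3, 'c'), add 'bbc' as idx 4
Step 5: w='b' (idx 1), end of input -> output (1, '')


Encoded: [(0, 'b'), (0, 'c'), (1, 'b'), (3, 'c'), (1, '')]


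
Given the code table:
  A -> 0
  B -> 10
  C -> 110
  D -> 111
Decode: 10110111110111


Decoding:
10 -> B
110 -> C
111 -> D
110 -> C
111 -> D


Result: BCDCD


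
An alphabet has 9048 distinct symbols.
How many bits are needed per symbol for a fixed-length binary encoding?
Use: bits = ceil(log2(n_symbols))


log2(9048) = 13.1434
Bracket: 2^13 = 8192 < 9048 <= 2^14 = 16384
So ceil(log2(9048)) = 14

bits = ceil(log2(9048)) = ceil(13.1434) = 14 bits


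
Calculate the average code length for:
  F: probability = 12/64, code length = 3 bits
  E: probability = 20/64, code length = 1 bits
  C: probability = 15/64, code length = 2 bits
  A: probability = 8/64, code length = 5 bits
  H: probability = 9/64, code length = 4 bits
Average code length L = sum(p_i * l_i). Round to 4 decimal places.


Weighted contributions p_i * l_i:
  F: (12/64) * 3 = 36/64
  E: (20/64) * 1 = 20/64
  C: (15/64) * 2 = 30/64
  A: (8/64) * 5 = 40/64
  H: (9/64) * 4 = 36/64
Sum = (36 + 20 + 30 + 40 + 36)/64 = 162/64

L = 162/64 = 2.5313 bits/symbol


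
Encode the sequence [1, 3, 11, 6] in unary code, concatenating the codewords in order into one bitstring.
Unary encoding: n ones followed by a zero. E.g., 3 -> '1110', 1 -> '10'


Encode each number as n ones followed by a terminating 0:
  1 -> 10 (2 bits)
  3 -> 1110 (4 bits)
  11 -> 111111111110 (12 bits)
  6 -> 1111110 (7 bits)
Total length = 2 + 4 + 12 + 7 = 25 bits.

Unary([1, 3, 11, 6]) = 1011101111111111101111110 (25 bits)


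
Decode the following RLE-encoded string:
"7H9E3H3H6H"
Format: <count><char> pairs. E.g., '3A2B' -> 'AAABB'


Expanding each <count><char> pair:
  7H -> 'HHHHHHH'
  9E -> 'EEEEEEEEE'
  3H -> 'HHH'
  3H -> 'HHH'
  6H -> 'HHHHHH'

Decoded = HHHHHHHEEEEEEEEEHHHHHHHHHHHH


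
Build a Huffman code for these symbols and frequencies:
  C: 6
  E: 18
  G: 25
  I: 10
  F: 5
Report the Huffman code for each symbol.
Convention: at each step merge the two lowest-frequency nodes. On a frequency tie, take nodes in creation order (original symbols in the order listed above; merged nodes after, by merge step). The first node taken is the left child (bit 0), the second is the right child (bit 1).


Huffman tree construction:
Step 1: Merge F(5) + C(6) = 11
Step 2: Merge I(10) + (F+C)(11) = 21
Step 3: Merge E(18) + (I+(F+C))(21) = 39
Step 4: Merge G(25) + (E+(I+(F+C)))(39) = 64
Read each symbol's code off the tree from the root (left child = 0, right child = 1).

Codes:
  C: 1111 (length 4)
  E: 10 (length 2)
  G: 0 (length 1)
  I: 110 (length 3)
  F: 1110 (length 4)
Average code length: 135/64 = 2.1094 bits/symbol


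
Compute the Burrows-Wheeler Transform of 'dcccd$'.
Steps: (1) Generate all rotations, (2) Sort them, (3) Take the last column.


Rotations (sorted):
  0: $dcccd -> last char: d
  1: cccd$d -> last char: d
  2: ccd$dc -> last char: c
  3: cd$dcc -> last char: c
  4: d$dccc -> last char: c
  5: dcccd$ -> last char: $


BWT = ddccc$


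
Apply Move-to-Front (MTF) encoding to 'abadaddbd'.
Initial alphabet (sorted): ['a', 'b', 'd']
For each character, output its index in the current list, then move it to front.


MTF encoding:
'a': index 0 in ['a', 'b', 'd'] -> ['a', 'b', 'd']
'b': index 1 in ['a', 'b', 'd'] -> ['b', 'a', 'd']
'a': index 1 in ['b', 'a', 'd'] -> ['a', 'b', 'd']
'd': index 2 in ['a', 'b', 'd'] -> ['d', 'a', 'b']
'a': index 1 in ['d', 'a', 'b'] -> ['a', 'd', 'b']
'd': index 1 in ['a', 'd', 'b'] -> ['d', 'a', 'b']
'd': index 0 in ['d', 'a', 'b'] -> ['d', 'a', 'b']
'b': index 2 in ['d', 'a', 'b'] -> ['b', 'd', 'a']
'd': index 1 in ['b', 'd', 'a'] -> ['d', 'b', 'a']


Output: [0, 1, 1, 2, 1, 1, 0, 2, 1]


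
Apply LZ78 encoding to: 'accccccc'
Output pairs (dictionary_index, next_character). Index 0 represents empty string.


LZ78 encoding steps:
Dictionary: {0: ''}
Step 1: w='' (idx 0), next='a' -> output (0, 'a'), add 'a' as idx 1
Step 2: w='' (idx 0), next='c' -> output (0, 'c'), add 'c' as idx 2
Step 3: w='c' (idx 2), next='c' -> output (2, 'c'), add 'cc' as idx 3
Step 4: w='cc' (idx 3), next='c' -> output (3, 'c'), add 'ccc' as idx 4
Step 5: w='c' (idx 2), end of input -> output (2, '')


Encoded: [(0, 'a'), (0, 'c'), (2, 'c'), (3, 'c'), (2, '')]


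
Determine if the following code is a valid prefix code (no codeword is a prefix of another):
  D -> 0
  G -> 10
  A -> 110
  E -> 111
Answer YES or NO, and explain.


Checking each pair (does one codeword prefix another?):
  D='0' vs G='10': no prefix
  D='0' vs A='110': no prefix
  D='0' vs E='111': no prefix
  G='10' vs D='0': no prefix
  G='10' vs A='110': no prefix
  G='10' vs E='111': no prefix
  A='110' vs D='0': no prefix
  A='110' vs G='10': no prefix
  A='110' vs E='111': no prefix
  E='111' vs D='0': no prefix
  E='111' vs G='10': no prefix
  E='111' vs A='110': no prefix
No violation found over all pairs.

YES -- this is a valid prefix code. No codeword is a prefix of any other codeword.


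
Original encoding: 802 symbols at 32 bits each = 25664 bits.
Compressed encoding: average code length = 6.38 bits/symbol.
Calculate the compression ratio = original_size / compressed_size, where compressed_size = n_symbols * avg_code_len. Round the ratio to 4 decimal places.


original_size = n_symbols * orig_bits = 802 * 32 = 25664 bits
compressed_size = n_symbols * avg_code_len = 802 * 6.38 = 5116.76 bits
ratio = original_size / compressed_size = 25664 / 5116.76 = 5.0157

Compression ratio = 5.0157


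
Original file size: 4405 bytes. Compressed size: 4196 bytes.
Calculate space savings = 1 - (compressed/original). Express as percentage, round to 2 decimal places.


ratio = compressed/original = 4196/4405 = 0.952554
savings = 1 - ratio = 1 - 0.952554 = 0.047446
as a percentage: 0.047446 * 100 = 4.74%

Space savings = 1 - 4196/4405 = 4.74%


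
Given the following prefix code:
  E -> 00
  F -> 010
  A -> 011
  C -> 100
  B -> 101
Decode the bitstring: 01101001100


Decoding step by step:
Bits 011 -> A
Bits 010 -> F
Bits 011 -> A
Bits 00 -> E


Decoded message: AFAE


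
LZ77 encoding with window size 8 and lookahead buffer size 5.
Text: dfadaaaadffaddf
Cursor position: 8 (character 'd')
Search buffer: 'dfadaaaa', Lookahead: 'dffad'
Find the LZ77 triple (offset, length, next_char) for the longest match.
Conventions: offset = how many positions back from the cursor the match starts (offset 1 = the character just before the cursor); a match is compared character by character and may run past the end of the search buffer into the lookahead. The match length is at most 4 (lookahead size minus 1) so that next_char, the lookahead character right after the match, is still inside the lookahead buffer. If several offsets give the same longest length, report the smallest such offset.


Try each offset into the search buffer:
  offset=1 (pos 7, char 'a'): match length 0
  offset=2 (pos 6, char 'a'): match length 0
  offset=3 (pos 5, char 'a'): match length 0
  offset=4 (pos 4, char 'a'): match length 0
  offset=5 (pos 3, char 'd'): match length 1
  offset=6 (pos 2, char 'a'): match length 0
  offset=7 (pos 1, char 'f'): match length 0
  offset=8 (pos 0, char 'd'): match length 2
Longest match has length 2 at offset 8.
next_char = character at position 8 + 2 = 10 -> 'f'

Best match: offset=8, length=2 (matching 'df' starting at position 0)
LZ77 triple: (8, 2, 'f')


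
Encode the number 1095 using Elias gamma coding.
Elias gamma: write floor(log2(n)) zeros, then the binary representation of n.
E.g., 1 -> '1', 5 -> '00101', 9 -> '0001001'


num_bits = floor(log2(1095)) + 1 = 11
leading_zeros = num_bits - 1 = 10
binary(1095) = 10001000111

Elias gamma(1095) = '0000000000' + '10001000111' = 000000000010001000111 (21 bits)


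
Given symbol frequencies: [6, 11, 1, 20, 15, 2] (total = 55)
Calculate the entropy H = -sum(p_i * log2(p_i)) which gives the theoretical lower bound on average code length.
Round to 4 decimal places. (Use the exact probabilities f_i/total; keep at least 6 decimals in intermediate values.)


Per-symbol terms -p_i * log2(p_i) with p_i = f_i/55:
  p = 6/55 = 0.109091: log2(p) = -3.196397, -p*log2(p) = 0.348698
  p = 11/55 = 0.200000: log2(p) = -2.321928, -p*log2(p) = 0.464386
  p = 1/55 = 0.018182: log2(p) = -5.781360, -p*log2(p) = 0.105116
  p = 20/55 = 0.363636: log2(p) = -1.459432, -p*log2(p) = 0.530702
  p = 15/55 = 0.272727: log2(p) = -1.874469, -p*log2(p) = 0.511219
  p = 2/55 = 0.036364: log2(p) = -4.781360, -p*log2(p) = 0.173868
H = 0.348698 + 0.464386 + 0.105116 + 0.530702 + 0.511219 + 0.173868 = 2.133989

H = 2.134 bits/symbol


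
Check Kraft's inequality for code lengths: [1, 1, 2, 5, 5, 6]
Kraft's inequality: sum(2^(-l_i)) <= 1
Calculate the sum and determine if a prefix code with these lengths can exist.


Sum = 2^(-1) + 2^(-1) + 2^(-2) + 2^(-5) + 2^(-5) + 2^(-6)
    = 0.5 + 0.5 + 0.25 + 0.03125 + 0.03125 + 0.015625
    = 85/64 = 1.328125
Since 1.328125 > 1, Kraft's inequality is NOT satisfied.
A prefix code with these lengths CANNOT exist.

Kraft sum = 1.328125. Not satisfied.


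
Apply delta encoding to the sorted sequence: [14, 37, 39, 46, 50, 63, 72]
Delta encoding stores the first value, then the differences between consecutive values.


First value: 14
Deltas:
  37 - 14 = 23
  39 - 37 = 2
  46 - 39 = 7
  50 - 46 = 4
  63 - 50 = 13
  72 - 63 = 9


Delta encoded: [14, 23, 2, 7, 4, 13, 9]


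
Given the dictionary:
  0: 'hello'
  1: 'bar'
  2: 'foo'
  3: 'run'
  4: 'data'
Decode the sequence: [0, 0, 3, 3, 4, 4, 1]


Look up each index in the dictionary:
  0 -> 'hello'
  0 -> 'hello'
  3 -> 'run'
  3 -> 'run'
  4 -> 'data'
  4 -> 'data'
  1 -> 'bar'

Decoded: "hello hello run run data data bar"


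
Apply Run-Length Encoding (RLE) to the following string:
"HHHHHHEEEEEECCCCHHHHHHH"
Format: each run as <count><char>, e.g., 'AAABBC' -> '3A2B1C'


Scanning runs left to right:
  i=0: run of 'H' x 6 -> '6H'
  i=6: run of 'E' x 6 -> '6E'
  i=12: run of 'C' x 4 -> '4C'
  i=16: run of 'H' x 7 -> '7H'

RLE = 6H6E4C7H


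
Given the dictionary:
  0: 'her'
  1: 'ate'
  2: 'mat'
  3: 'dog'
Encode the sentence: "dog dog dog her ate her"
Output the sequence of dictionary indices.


Look up each word in the dictionary:
  'dog' -> 3
  'dog' -> 3
  'dog' -> 3
  'her' -> 0
  'ate' -> 1
  'her' -> 0

Encoded: [3, 3, 3, 0, 1, 0]


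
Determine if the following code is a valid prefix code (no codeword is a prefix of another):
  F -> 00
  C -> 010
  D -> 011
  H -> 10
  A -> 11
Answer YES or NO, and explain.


Checking each pair (does one codeword prefix another?):
  F='00' vs C='010': no prefix
  F='00' vs D='011': no prefix
  F='00' vs H='10': no prefix
  F='00' vs A='11': no prefix
  C='010' vs F='00': no prefix
  C='010' vs D='011': no prefix
  C='010' vs H='10': no prefix
  C='010' vs A='11': no prefix
  D='011' vs F='00': no prefix
  D='011' vs C='010': no prefix
  D='011' vs H='10': no prefix
  D='011' vs A='11': no prefix
  H='10' vs F='00': no prefix
  H='10' vs C='010': no prefix
  H='10' vs D='011': no prefix
  H='10' vs A='11': no prefix
  A='11' vs F='00': no prefix
  A='11' vs C='010': no prefix
  A='11' vs D='011': no prefix
  A='11' vs H='10': no prefix
No violation found over all pairs.

YES -- this is a valid prefix code. No codeword is a prefix of any other codeword.


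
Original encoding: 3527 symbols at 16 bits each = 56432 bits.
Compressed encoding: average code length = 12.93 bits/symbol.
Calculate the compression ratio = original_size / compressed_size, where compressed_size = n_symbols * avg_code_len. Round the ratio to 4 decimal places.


original_size = n_symbols * orig_bits = 3527 * 16 = 56432 bits
compressed_size = n_symbols * avg_code_len = 3527 * 12.93 = 45604.11 bits
ratio = original_size / compressed_size = 56432 / 45604.11 = 1.2374

Compression ratio = 1.2374


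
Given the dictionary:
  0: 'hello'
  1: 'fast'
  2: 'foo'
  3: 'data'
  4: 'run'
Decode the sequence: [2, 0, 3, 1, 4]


Look up each index in the dictionary:
  2 -> 'foo'
  0 -> 'hello'
  3 -> 'data'
  1 -> 'fast'
  4 -> 'run'

Decoded: "foo hello data fast run"


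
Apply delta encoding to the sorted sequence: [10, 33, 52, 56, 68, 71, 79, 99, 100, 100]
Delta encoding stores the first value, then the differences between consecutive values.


First value: 10
Deltas:
  33 - 10 = 23
  52 - 33 = 19
  56 - 52 = 4
  68 - 56 = 12
  71 - 68 = 3
  79 - 71 = 8
  99 - 79 = 20
  100 - 99 = 1
  100 - 100 = 0


Delta encoded: [10, 23, 19, 4, 12, 3, 8, 20, 1, 0]


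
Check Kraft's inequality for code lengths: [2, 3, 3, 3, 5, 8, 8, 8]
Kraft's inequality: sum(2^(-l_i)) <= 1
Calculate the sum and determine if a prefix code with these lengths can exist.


Sum = 2^(-2) + 2^(-3) + 2^(-3) + 2^(-3) + 2^(-5) + 2^(-8) + 2^(-8) + 2^(-8)
    = 0.25 + 0.125 + 0.125 + 0.125 + 0.03125 + 0.00390625 + 0.00390625 + 0.00390625
    = 171/256 = 0.66796875
Since 0.66796875 <= 1, Kraft's inequality IS satisfied.
A prefix code with these lengths CAN exist.

Kraft sum = 0.66796875. Satisfied.


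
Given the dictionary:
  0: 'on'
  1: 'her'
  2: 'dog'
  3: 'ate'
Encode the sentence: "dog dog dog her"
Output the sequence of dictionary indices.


Look up each word in the dictionary:
  'dog' -> 2
  'dog' -> 2
  'dog' -> 2
  'her' -> 1

Encoded: [2, 2, 2, 1]


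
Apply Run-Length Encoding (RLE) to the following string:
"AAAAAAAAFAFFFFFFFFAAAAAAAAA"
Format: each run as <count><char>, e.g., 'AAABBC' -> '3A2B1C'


Scanning runs left to right:
  i=0: run of 'A' x 8 -> '8A'
  i=8: run of 'F' x 1 -> '1F'
  i=9: run of 'A' x 1 -> '1A'
  i=10: run of 'F' x 8 -> '8F'
  i=18: run of 'A' x 9 -> '9A'

RLE = 8A1F1A8F9A


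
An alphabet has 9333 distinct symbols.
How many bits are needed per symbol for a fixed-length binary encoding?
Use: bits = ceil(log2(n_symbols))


log2(9333) = 13.1881
Bracket: 2^13 = 8192 < 9333 <= 2^14 = 16384
So ceil(log2(9333)) = 14

bits = ceil(log2(9333)) = ceil(13.1881) = 14 bits


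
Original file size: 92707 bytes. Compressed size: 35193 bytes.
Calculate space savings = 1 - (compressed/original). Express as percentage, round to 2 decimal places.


ratio = compressed/original = 35193/92707 = 0.379615
savings = 1 - ratio = 1 - 0.379615 = 0.620385
as a percentage: 0.620385 * 100 = 62.04%

Space savings = 1 - 35193/92707 = 62.04%


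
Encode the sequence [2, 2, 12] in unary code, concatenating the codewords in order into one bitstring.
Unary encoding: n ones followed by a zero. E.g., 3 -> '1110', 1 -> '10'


Encode each number as n ones followed by a terminating 0:
  2 -> 110 (3 bits)
  2 -> 110 (3 bits)
  12 -> 1111111111110 (13 bits)
Total length = 3 + 3 + 13 = 19 bits.

Unary([2, 2, 12]) = 1101101111111111110 (19 bits)


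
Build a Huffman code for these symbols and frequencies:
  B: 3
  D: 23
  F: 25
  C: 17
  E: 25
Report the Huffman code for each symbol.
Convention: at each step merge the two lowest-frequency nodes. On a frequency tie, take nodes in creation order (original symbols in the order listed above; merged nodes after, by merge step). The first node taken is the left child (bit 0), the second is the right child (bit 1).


Huffman tree construction:
Step 1: Merge B(3) + C(17) = 20
Step 2: Merge (B+C)(20) + D(23) = 43
Step 3: Merge F(25) + E(25) = 50
Step 4: Merge ((B+C)+D)(43) + (F+E)(50) = 93
Read each symbol's code off the tree from the root (left child = 0, right child = 1).

Codes:
  B: 000 (length 3)
  D: 01 (length 2)
  F: 10 (length 2)
  C: 001 (length 3)
  E: 11 (length 2)
Average code length: 206/93 = 2.2151 bits/symbol


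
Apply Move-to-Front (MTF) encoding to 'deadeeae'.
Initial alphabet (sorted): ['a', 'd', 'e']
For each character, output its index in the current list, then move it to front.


MTF encoding:
'd': index 1 in ['a', 'd', 'e'] -> ['d', 'a', 'e']
'e': index 2 in ['d', 'a', 'e'] -> ['e', 'd', 'a']
'a': index 2 in ['e', 'd', 'a'] -> ['a', 'e', 'd']
'd': index 2 in ['a', 'e', 'd'] -> ['d', 'a', 'e']
'e': index 2 in ['d', 'a', 'e'] -> ['e', 'd', 'a']
'e': index 0 in ['e', 'd', 'a'] -> ['e', 'd', 'a']
'a': index 2 in ['e', 'd', 'a'] -> ['a', 'e', 'd']
'e': index 1 in ['a', 'e', 'd'] -> ['e', 'a', 'd']


Output: [1, 2, 2, 2, 2, 0, 2, 1]


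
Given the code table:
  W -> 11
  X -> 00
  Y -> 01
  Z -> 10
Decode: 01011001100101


Decoding:
01 -> Y
01 -> Y
10 -> Z
01 -> Y
10 -> Z
01 -> Y
01 -> Y


Result: YYZYZYY


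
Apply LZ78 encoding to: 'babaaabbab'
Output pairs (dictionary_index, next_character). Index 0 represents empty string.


LZ78 encoding steps:
Dictionary: {0: ''}
Step 1: w='' (idx 0), next='b' -> output (0, 'b'), add 'b' as idx 1
Step 2: w='' (idx 0), next='a' -> output (0, 'a'), add 'a' as idx 2
Step 3: w='b' (idx 1), next='a' -> output (1, 'a'), add 'ba' as idx 3
Step 4: w='a' (idx 2), next='a' -> output (2, 'a'), add 'aa' as idx 4
Step 5: w='b' (idx 1), next='b' -> output (1, 'b'), add 'bb' as idx 5
Step 6: w='a' (idx 2), next='b' -> output (2, 'b'), add 'ab' as idx 6


Encoded: [(0, 'b'), (0, 'a'), (1, 'a'), (2, 'a'), (1, 'b'), (2, 'b')]


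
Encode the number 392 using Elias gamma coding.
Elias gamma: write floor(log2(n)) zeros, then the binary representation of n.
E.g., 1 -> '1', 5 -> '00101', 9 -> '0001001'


num_bits = floor(log2(392)) + 1 = 9
leading_zeros = num_bits - 1 = 8
binary(392) = 110001000

Elias gamma(392) = '00000000' + '110001000' = 00000000110001000 (17 bits)


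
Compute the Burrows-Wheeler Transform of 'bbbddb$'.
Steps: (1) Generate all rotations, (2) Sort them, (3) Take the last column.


Rotations (sorted):
  0: $bbbddb -> last char: b
  1: b$bbbdd -> last char: d
  2: bbbddb$ -> last char: $
  3: bbddb$b -> last char: b
  4: bddb$bb -> last char: b
  5: db$bbbd -> last char: d
  6: ddb$bbb -> last char: b


BWT = bd$bbdb


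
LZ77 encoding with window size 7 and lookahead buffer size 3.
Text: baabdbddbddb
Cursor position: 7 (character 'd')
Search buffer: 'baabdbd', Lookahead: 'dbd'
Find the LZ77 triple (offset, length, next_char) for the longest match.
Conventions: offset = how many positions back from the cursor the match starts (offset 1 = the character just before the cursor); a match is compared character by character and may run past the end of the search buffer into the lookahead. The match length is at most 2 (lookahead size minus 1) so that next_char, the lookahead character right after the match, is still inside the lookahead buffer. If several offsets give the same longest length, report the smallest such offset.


Try each offset into the search buffer:
  offset=1 (pos 6, char 'd'): match length 1
  offset=2 (pos 5, char 'b'): match length 0
  offset=3 (pos 4, char 'd'): match length 2
  offset=4 (pos 3, char 'b'): match length 0
  offset=5 (pos 2, char 'a'): match length 0
  offset=6 (pos 1, char 'a'): match length 0
  offset=7 (pos 0, char 'b'): match length 0
Longest match has length 2 at offset 3.
next_char = character at position 7 + 2 = 9 -> 'd'

Best match: offset=3, length=2 (matching 'db' starting at position 4)
LZ77 triple: (3, 2, 'd')


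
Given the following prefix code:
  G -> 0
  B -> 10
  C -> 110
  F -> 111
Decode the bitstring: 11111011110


Decoding step by step:
Bits 111 -> F
Bits 110 -> C
Bits 111 -> F
Bits 10 -> B


Decoded message: FCFB


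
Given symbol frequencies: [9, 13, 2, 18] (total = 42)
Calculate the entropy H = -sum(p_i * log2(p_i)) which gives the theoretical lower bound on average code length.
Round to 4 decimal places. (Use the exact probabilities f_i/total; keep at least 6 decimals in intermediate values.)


Per-symbol terms -p_i * log2(p_i) with p_i = f_i/42:
  p = 9/42 = 0.214286: log2(p) = -2.222392, -p*log2(p) = 0.476227
  p = 13/42 = 0.309524: log2(p) = -1.691878, -p*log2(p) = 0.523676
  p = 2/42 = 0.047619: log2(p) = -4.392317, -p*log2(p) = 0.209158
  p = 18/42 = 0.428571: log2(p) = -1.222392, -p*log2(p) = 0.523882
H = 0.476227 + 0.523676 + 0.209158 + 0.523882 = 1.732943

H = 1.7329 bits/symbol


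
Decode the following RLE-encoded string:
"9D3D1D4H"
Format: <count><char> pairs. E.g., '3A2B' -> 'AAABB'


Expanding each <count><char> pair:
  9D -> 'DDDDDDDDD'
  3D -> 'DDD'
  1D -> 'D'
  4H -> 'HHHH'

Decoded = DDDDDDDDDDDDDHHHH


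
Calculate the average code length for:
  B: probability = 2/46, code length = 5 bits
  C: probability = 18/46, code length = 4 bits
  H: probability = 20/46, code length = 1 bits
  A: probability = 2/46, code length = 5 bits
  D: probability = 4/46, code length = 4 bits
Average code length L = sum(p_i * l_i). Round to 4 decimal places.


Weighted contributions p_i * l_i:
  B: (2/46) * 5 = 10/46
  C: (18/46) * 4 = 72/46
  H: (20/46) * 1 = 20/46
  A: (2/46) * 5 = 10/46
  D: (4/46) * 4 = 16/46
Sum = (10 + 72 + 20 + 10 + 16)/46 = 128/46

L = 128/46 = 2.7826 bits/symbol


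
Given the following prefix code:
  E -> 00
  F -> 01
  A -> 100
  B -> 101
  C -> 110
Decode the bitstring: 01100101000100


Decoding step by step:
Bits 01 -> F
Bits 100 -> A
Bits 101 -> B
Bits 00 -> E
Bits 01 -> F
Bits 00 -> E


Decoded message: FABEFE


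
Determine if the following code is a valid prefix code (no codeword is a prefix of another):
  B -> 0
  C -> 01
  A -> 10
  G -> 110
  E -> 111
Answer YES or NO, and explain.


Checking each pair (does one codeword prefix another?):
  B='0' vs C='01': prefix -- VIOLATION

NO -- this is NOT a valid prefix code. B (0) is a prefix of C (01).


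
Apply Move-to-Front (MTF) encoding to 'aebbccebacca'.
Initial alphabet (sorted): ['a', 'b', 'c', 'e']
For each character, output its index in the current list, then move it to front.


MTF encoding:
'a': index 0 in ['a', 'b', 'c', 'e'] -> ['a', 'b', 'c', 'e']
'e': index 3 in ['a', 'b', 'c', 'e'] -> ['e', 'a', 'b', 'c']
'b': index 2 in ['e', 'a', 'b', 'c'] -> ['b', 'e', 'a', 'c']
'b': index 0 in ['b', 'e', 'a', 'c'] -> ['b', 'e', 'a', 'c']
'c': index 3 in ['b', 'e', 'a', 'c'] -> ['c', 'b', 'e', 'a']
'c': index 0 in ['c', 'b', 'e', 'a'] -> ['c', 'b', 'e', 'a']
'e': index 2 in ['c', 'b', 'e', 'a'] -> ['e', 'c', 'b', 'a']
'b': index 2 in ['e', 'c', 'b', 'a'] -> ['b', 'e', 'c', 'a']
'a': index 3 in ['b', 'e', 'c', 'a'] -> ['a', 'b', 'e', 'c']
'c': index 3 in ['a', 'b', 'e', 'c'] -> ['c', 'a', 'b', 'e']
'c': index 0 in ['c', 'a', 'b', 'e'] -> ['c', 'a', 'b', 'e']
'a': index 1 in ['c', 'a', 'b', 'e'] -> ['a', 'c', 'b', 'e']


Output: [0, 3, 2, 0, 3, 0, 2, 2, 3, 3, 0, 1]


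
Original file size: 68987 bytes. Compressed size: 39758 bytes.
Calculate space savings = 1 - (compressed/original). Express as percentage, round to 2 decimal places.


ratio = compressed/original = 39758/68987 = 0.576311
savings = 1 - ratio = 1 - 0.576311 = 0.423689
as a percentage: 0.423689 * 100 = 42.37%

Space savings = 1 - 39758/68987 = 42.37%


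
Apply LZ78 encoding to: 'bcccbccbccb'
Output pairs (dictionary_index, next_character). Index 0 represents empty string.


LZ78 encoding steps:
Dictionary: {0: ''}
Step 1: w='' (idx 0), next='b' -> output (0, 'b'), add 'b' as idx 1
Step 2: w='' (idx 0), next='c' -> output (0, 'c'), add 'c' as idx 2
Step 3: w='c' (idx 2), next='c' -> output (2, 'c'), add 'cc' as idx 3
Step 4: w='b' (idx 1), next='c' -> output (1, 'c'), add 'bc' as idx 4
Step 5: w='c' (idx 2), next='b' -> output (2, 'b'), add 'cb' as idx 5
Step 6: w='cc' (idx 3), next='b' -> output (3, 'b'), add 'ccb' as idx 6


Encoded: [(0, 'b'), (0, 'c'), (2, 'c'), (1, 'c'), (2, 'b'), (3, 'b')]


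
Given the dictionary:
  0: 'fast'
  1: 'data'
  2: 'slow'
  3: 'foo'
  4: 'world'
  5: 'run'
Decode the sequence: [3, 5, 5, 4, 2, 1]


Look up each index in the dictionary:
  3 -> 'foo'
  5 -> 'run'
  5 -> 'run'
  4 -> 'world'
  2 -> 'slow'
  1 -> 'data'

Decoded: "foo run run world slow data"


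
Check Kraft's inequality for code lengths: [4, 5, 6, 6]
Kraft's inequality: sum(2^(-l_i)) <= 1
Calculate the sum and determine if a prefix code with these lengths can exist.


Sum = 2^(-4) + 2^(-5) + 2^(-6) + 2^(-6)
    = 0.0625 + 0.03125 + 0.015625 + 0.015625
    = 8/64 = 0.125
Since 0.125 <= 1, Kraft's inequality IS satisfied.
A prefix code with these lengths CAN exist.

Kraft sum = 0.125. Satisfied.


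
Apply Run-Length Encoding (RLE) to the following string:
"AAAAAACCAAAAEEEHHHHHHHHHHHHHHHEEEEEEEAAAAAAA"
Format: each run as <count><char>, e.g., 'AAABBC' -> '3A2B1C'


Scanning runs left to right:
  i=0: run of 'A' x 6 -> '6A'
  i=6: run of 'C' x 2 -> '2C'
  i=8: run of 'A' x 4 -> '4A'
  i=12: run of 'E' x 3 -> '3E'
  i=15: run of 'H' x 15 -> '15H'
  i=30: run of 'E' x 7 -> '7E'
  i=37: run of 'A' x 7 -> '7A'

RLE = 6A2C4A3E15H7E7A


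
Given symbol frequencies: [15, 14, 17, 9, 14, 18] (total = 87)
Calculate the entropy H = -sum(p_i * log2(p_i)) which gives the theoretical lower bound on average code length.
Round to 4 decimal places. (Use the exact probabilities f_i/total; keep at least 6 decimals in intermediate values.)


Per-symbol terms -p_i * log2(p_i) with p_i = f_i/87:
  p = 15/87 = 0.172414: log2(p) = -2.536053, -p*log2(p) = 0.437251
  p = 14/87 = 0.160920: log2(p) = -2.635589, -p*log2(p) = 0.424118
  p = 17/87 = 0.195402: log2(p) = -2.355481, -p*log2(p) = 0.460266
  p = 9/87 = 0.103448: log2(p) = -3.273018, -p*log2(p) = 0.338588
  p = 14/87 = 0.160920: log2(p) = -2.635589, -p*log2(p) = 0.424118
  p = 18/87 = 0.206897: log2(p) = -2.273018, -p*log2(p) = 0.470280
H = 0.437251 + 0.424118 + 0.460266 + 0.338588 + 0.424118 + 0.470280 = 2.554621

H = 2.5546 bits/symbol


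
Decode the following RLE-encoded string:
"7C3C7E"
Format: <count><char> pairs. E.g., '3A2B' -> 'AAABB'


Expanding each <count><char> pair:
  7C -> 'CCCCCCC'
  3C -> 'CCC'
  7E -> 'EEEEEEE'

Decoded = CCCCCCCCCCEEEEEEE


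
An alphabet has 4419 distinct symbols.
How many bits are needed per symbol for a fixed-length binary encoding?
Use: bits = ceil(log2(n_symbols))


log2(4419) = 12.1095
Bracket: 2^12 = 4096 < 4419 <= 2^13 = 8192
So ceil(log2(4419)) = 13

bits = ceil(log2(4419)) = ceil(12.1095) = 13 bits


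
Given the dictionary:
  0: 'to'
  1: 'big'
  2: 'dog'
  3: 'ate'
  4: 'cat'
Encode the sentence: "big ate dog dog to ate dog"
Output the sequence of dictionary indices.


Look up each word in the dictionary:
  'big' -> 1
  'ate' -> 3
  'dog' -> 2
  'dog' -> 2
  'to' -> 0
  'ate' -> 3
  'dog' -> 2

Encoded: [1, 3, 2, 2, 0, 3, 2]


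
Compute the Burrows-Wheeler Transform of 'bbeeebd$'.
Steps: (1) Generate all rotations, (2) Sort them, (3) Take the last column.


Rotations (sorted):
  0: $bbeeebd -> last char: d
  1: bbeeebd$ -> last char: $
  2: bd$bbeee -> last char: e
  3: beeebd$b -> last char: b
  4: d$bbeeeb -> last char: b
  5: ebd$bbee -> last char: e
  6: eebd$bbe -> last char: e
  7: eeebd$bb -> last char: b


BWT = d$ebbeeb


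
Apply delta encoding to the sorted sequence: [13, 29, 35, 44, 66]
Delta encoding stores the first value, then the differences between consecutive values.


First value: 13
Deltas:
  29 - 13 = 16
  35 - 29 = 6
  44 - 35 = 9
  66 - 44 = 22


Delta encoded: [13, 16, 6, 9, 22]


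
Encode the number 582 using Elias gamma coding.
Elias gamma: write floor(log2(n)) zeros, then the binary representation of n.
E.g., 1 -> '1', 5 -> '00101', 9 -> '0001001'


num_bits = floor(log2(582)) + 1 = 10
leading_zeros = num_bits - 1 = 9
binary(582) = 1001000110

Elias gamma(582) = '000000000' + '1001000110' = 0000000001001000110 (19 bits)


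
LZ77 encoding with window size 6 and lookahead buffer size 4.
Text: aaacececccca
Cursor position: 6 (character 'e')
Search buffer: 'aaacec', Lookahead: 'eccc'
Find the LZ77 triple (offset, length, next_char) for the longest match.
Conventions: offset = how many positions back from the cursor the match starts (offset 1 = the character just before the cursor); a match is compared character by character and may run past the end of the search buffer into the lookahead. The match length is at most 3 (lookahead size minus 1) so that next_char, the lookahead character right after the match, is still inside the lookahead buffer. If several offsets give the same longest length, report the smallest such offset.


Try each offset into the search buffer:
  offset=1 (pos 5, char 'c'): match length 0
  offset=2 (pos 4, char 'e'): match length 2
  offset=3 (pos 3, char 'c'): match length 0
  offset=4 (pos 2, char 'a'): match length 0
  offset=5 (pos 1, char 'a'): match length 0
  offset=6 (pos 0, char 'a'): match length 0
Longest match has length 2 at offset 2.
next_char = character at position 6 + 2 = 8 -> 'c'

Best match: offset=2, length=2 (matching 'ec' starting at position 4)
LZ77 triple: (2, 2, 'c')


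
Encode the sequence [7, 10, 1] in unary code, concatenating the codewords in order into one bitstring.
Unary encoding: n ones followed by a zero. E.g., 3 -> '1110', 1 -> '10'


Encode each number as n ones followed by a terminating 0:
  7 -> 11111110 (8 bits)
  10 -> 11111111110 (11 bits)
  1 -> 10 (2 bits)
Total length = 8 + 11 + 2 = 21 bits.

Unary([7, 10, 1]) = 111111101111111111010 (21 bits)


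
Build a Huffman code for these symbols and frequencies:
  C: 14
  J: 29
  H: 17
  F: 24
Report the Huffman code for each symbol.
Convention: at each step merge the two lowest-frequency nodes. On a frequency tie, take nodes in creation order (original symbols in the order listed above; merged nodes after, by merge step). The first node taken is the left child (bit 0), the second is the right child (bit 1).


Huffman tree construction:
Step 1: Merge C(14) + H(17) = 31
Step 2: Merge F(24) + J(29) = 53
Step 3: Merge (C+H)(31) + (F+J)(53) = 84
Read each symbol's code off the tree from the root (left child = 0, right child = 1).

Codes:
  C: 00 (length 2)
  J: 11 (length 2)
  H: 01 (length 2)
  F: 10 (length 2)
Average code length: 168/84 = 2.0000 bits/symbol


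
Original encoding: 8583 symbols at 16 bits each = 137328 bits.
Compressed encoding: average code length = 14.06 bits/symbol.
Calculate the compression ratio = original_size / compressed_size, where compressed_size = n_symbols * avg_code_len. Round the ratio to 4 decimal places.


original_size = n_symbols * orig_bits = 8583 * 16 = 137328 bits
compressed_size = n_symbols * avg_code_len = 8583 * 14.06 = 120676.98 bits
ratio = original_size / compressed_size = 137328 / 120676.98 = 1.138

Compression ratio = 1.138


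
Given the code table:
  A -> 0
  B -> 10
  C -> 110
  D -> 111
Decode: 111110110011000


Decoding:
111 -> D
110 -> C
110 -> C
0 -> A
110 -> C
0 -> A
0 -> A


Result: DCCACAA


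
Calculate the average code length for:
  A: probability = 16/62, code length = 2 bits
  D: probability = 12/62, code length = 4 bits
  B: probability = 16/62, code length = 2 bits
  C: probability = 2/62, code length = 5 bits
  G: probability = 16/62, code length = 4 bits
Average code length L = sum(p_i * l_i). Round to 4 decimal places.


Weighted contributions p_i * l_i:
  A: (16/62) * 2 = 32/62
  D: (12/62) * 4 = 48/62
  B: (16/62) * 2 = 32/62
  C: (2/62) * 5 = 10/62
  G: (16/62) * 4 = 64/62
Sum = (32 + 48 + 32 + 10 + 64)/62 = 186/62

L = 186/62 = 3.0000 bits/symbol


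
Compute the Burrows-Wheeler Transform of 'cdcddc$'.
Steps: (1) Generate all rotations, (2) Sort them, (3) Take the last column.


Rotations (sorted):
  0: $cdcddc -> last char: c
  1: c$cdcdd -> last char: d
  2: cdcddc$ -> last char: $
  3: cddc$cd -> last char: d
  4: dc$cdcd -> last char: d
  5: dcddc$c -> last char: c
  6: ddc$cdc -> last char: c


BWT = cd$ddcc


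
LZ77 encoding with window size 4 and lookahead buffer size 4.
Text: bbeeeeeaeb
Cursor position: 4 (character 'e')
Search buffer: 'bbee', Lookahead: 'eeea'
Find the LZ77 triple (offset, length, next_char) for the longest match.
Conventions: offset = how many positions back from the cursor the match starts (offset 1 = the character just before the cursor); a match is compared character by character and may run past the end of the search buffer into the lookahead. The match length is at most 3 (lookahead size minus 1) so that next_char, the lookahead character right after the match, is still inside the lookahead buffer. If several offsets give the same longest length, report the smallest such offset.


Try each offset into the search buffer:
  offset=1 (pos 3, char 'e'): match length 3
  offset=2 (pos 2, char 'e'): match length 3
  offset=3 (pos 1, char 'b'): match length 0
  offset=4 (pos 0, char 'b'): match length 0
Longest match has length 3, found at offsets 1, 2; take the smallest, offset 1.
next_char = character at position 4 + 3 = 7 -> 'a'

Best match: offset=1, length=3 (matching 'eee' starting at position 3)
LZ77 triple: (1, 3, 'a')
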